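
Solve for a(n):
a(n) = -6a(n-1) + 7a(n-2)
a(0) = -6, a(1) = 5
Characteristic equation: x² + 6x - 7 = 0, which factors as (x - (-7))(x - (1)) = 0.
Roots r₁ = -7, r₂ = 1 (distinct).
General solution: a(n) = A·(-7)^n + B·(1)^n.
From a(0) = -6: A + B = -6.
From a(1) = 5: -7A + B = 5.
Solving: A = - \frac{11}{8}, B = - \frac{37}{8}.
So a(n) = - \frac{11 \left(-7\right)^{n}}{8} - \frac{37}{8}.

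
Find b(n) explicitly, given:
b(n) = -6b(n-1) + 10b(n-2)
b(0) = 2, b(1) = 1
Characteristic equation: x² + 6x - 10 = 0.
Discriminant Δ = (-6)² + 4·(10) = 76.
Roots r₁,₂ = (-6 ± √76)/2, so r₁ = -3 + \sqrt{19}, r₂ = - \sqrt{19} - 3.
General solution: b(n) = A·r₁^n + B·r₂^n.
From the initial conditions, A + B = 2 and r₁A + r₂B = 1.
Since r₁ - r₂ = √76: A = (1 - (2)r₂)/√76 = \frac{7 \sqrt{19}}{38} + 1, and B = 2 - A = 1 - \frac{7 \sqrt{19}}{38}.
So b(n) = \left(\frac{7 \sqrt{19}}{38} + 1\right)\left(-3 + \sqrt{19}\right)^n + \left(1 - \frac{7 \sqrt{19}}{38}\right)\left(- \sqrt{19} - 3\right)^n.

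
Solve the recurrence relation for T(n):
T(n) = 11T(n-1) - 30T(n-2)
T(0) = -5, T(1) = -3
Characteristic equation: x² - 11x + 30 = 0, which factors as (x - (6))(x - (5)) = 0.
Roots r₁ = 6, r₂ = 5 (distinct).
General solution: T(n) = A·(6)^n + B·(5)^n.
From T(0) = -5: A + B = -5.
From T(1) = -3: 6A + 5B = -3.
Solving: A = 22, B = -27.
So T(n) = - 27 \cdot 5^{n} + 22 \cdot 6^{n}.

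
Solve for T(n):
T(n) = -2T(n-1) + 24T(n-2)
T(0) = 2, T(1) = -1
Characteristic equation: x² + 2x - 24 = 0, which factors as (x - (-6))(x - (4)) = 0.
Roots r₁ = -6, r₂ = 4 (distinct).
General solution: T(n) = A·(-6)^n + B·(4)^n.
From T(0) = 2: A + B = 2.
From T(1) = -1: -6A + 4B = -1.
Solving: A = \frac{9}{10}, B = \frac{11}{10}.
So T(n) = \frac{9 \left(-6\right)^{n}}{10} + \frac{11 \cdot 4^{n}}{10}.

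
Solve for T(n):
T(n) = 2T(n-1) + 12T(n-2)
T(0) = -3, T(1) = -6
Characteristic equation: x² - 2x - 12 = 0.
Discriminant Δ = (2)² + 4·(12) = 52.
Roots r₁,₂ = (2 ± √52)/2, so r₁ = 1 + \sqrt{13}, r₂ = 1 - \sqrt{13}.
General solution: T(n) = A·r₁^n + B·r₂^n.
From the initial conditions, A + B = -3 and r₁A + r₂B = -6.
Since r₁ - r₂ = √52: A = (-6 - (-3)r₂)/√52 = - \frac{3}{2} - \frac{3 \sqrt{13}}{26}, and B = -3 - A = - \frac{3}{2} + \frac{3 \sqrt{13}}{26}.
So T(n) = \left(- \frac{3}{2} - \frac{3 \sqrt{13}}{26}\right)\left(1 + \sqrt{13}\right)^n + \left(- \frac{3}{2} + \frac{3 \sqrt{13}}{26}\right)\left(1 - \sqrt{13}\right)^n.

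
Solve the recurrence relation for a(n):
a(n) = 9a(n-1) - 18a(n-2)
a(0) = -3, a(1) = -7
Characteristic equation: x² - 9x + 18 = 0, which factors as (x - (6))(x - (3)) = 0.
Roots r₁ = 6, r₂ = 3 (distinct).
General solution: a(n) = A·(6)^n + B·(3)^n.
From a(0) = -3: A + B = -3.
From a(1) = -7: 6A + 3B = -7.
Solving: A = \frac{2}{3}, B = - \frac{11}{3}.
So a(n) = - \frac{11 \cdot 3^{n}}{3} + \frac{2 \cdot 6^{n}}{3}.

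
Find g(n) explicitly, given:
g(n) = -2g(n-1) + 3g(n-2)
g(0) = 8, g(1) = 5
Characteristic equation: x² + 2x - 3 = 0, which factors as (x - (1))(x - (-3)) = 0.
Roots r₁ = 1, r₂ = -3 (distinct).
General solution: g(n) = A·(1)^n + B·(-3)^n.
From g(0) = 8: A + B = 8.
From g(1) = 5: A - 3B = 5.
Solving: A = \frac{29}{4}, B = \frac{3}{4}.
So g(n) = \frac{3 \left(-3\right)^{n}}{4} + \frac{29}{4}.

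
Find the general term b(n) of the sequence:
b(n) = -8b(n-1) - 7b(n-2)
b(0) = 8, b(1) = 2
Characteristic equation: x² + 8x + 7 = 0, which factors as (x - (-7))(x - (-1)) = 0.
Roots r₁ = -7, r₂ = -1 (distinct).
General solution: b(n) = A·(-7)^n + B·(-1)^n.
From b(0) = 8: A + B = 8.
From b(1) = 2: -7A - B = 2.
Solving: A = - \frac{5}{3}, B = \frac{29}{3}.
So b(n) = \frac{29 \left(-1\right)^{n}}{3} - \frac{5 \left(-7\right)^{n}}{3}.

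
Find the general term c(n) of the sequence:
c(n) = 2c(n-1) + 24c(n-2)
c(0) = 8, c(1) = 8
Characteristic equation: x² - 2x - 24 = 0, which factors as (x - (6))(x - (-4)) = 0.
Roots r₁ = 6, r₂ = -4 (distinct).
General solution: c(n) = A·(6)^n + B·(-4)^n.
From c(0) = 8: A + B = 8.
From c(1) = 8: 6A - 4B = 8.
Solving: A = 4, B = 4.
So c(n) = 4 \left(-4\right)^{n} + 4 \cdot 6^{n}.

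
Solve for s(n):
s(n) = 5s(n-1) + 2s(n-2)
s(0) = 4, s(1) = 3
Characteristic equation: x² - 5x - 2 = 0.
Discriminant Δ = (5)² + 4·(2) = 33.
Roots r₁,₂ = (5 ± √33)/2, so r₁ = \frac{5}{2} + \frac{\sqrt{33}}{2}, r₂ = \frac{5}{2} - \frac{\sqrt{33}}{2}.
General solution: s(n) = A·r₁^n + B·r₂^n.
From the initial conditions, A + B = 4 and r₁A + r₂B = 3.
Since r₁ - r₂ = √33: A = (3 - (4)r₂)/√33 = 2 - \frac{7 \sqrt{33}}{33}, and B = 4 - A = \frac{7 \sqrt{33}}{33} + 2.
So s(n) = \left(2 - \frac{7 \sqrt{33}}{33}\right)\left(\frac{5}{2} + \frac{\sqrt{33}}{2}\right)^n + \left(\frac{7 \sqrt{33}}{33} + 2\right)\left(\frac{5}{2} - \frac{\sqrt{33}}{2}\right)^n.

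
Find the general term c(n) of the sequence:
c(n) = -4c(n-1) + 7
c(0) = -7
First-order linear non-homogeneous.
Homogeneous solution: c_h(n) = A·(-4)^n.
Try constant particular solution c_p = K: K = -4K + 7 ⇒ K = \frac{7}{5}.
General: c(n) = A·(-4)^n + \frac{7}{5}.
Apply c(0) = -7: A + \frac{7}{5} = -7 ⇒ A = - \frac{42}{5}.
So c(n) = \frac{7}{5} - \frac{42 \left(-4\right)^{n}}{5}.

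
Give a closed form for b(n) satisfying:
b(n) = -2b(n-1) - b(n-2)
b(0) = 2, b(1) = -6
Characteristic equation: x² + 2x + 1 = 0, which is (x - (-1))².
Repeated root r = -1.
General solution: b(n) = (A + Bn)·(-1)^n.
From b(0) = 2: A = 2.
From b(1) = -6: (A + B)·(-1) = -6 ⇒ B = 4.
So b(n) = \left(4 n + 2\right) \cdot (-1)^n.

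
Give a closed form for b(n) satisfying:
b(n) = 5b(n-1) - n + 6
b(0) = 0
First-order linear with linear forcing.
Homogeneous solution: b_h(n) = A·(5)^n.
Try particular b_p(n) = pn + q. Substituting:
  pn + q = 5(p(n-1) + q) - n + 6.
Matching the n-coefficient: p = 5p - 1 ⇒ p = \frac{1}{4}.
Matching constants: q = -5p + 5q + 6 ⇒ q = - \frac{19}{16}.
General: b(n) = A·(5)^n + \frac{n}{4} - \frac{19}{16}.
Apply b(0) = 0: A - \frac{19}{16} = 0 ⇒ A = \frac{19}{16}.
So b(n) = \frac{19 \cdot 5^{n}}{16} + \frac{n}{4} - \frac{19}{16}.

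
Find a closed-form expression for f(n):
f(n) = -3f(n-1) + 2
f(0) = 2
First-order linear non-homogeneous.
Homogeneous solution: f_h(n) = A·(-3)^n.
Try constant particular solution f_p = K: K = -3K + 2 ⇒ K = \frac{1}{2}.
General: f(n) = A·(-3)^n + \frac{1}{2}.
Apply f(0) = 2: A + \frac{1}{2} = 2 ⇒ A = \frac{3}{2}.
So f(n) = \frac{3 \left(-3\right)^{n}}{2} + \frac{1}{2}.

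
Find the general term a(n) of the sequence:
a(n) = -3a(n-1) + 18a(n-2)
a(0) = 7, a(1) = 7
Characteristic equation: x² + 3x - 18 = 0, which factors as (x - (-6))(x - (3)) = 0.
Roots r₁ = -6, r₂ = 3 (distinct).
General solution: a(n) = A·(-6)^n + B·(3)^n.
From a(0) = 7: A + B = 7.
From a(1) = 7: -6A + 3B = 7.
Solving: A = \frac{14}{9}, B = \frac{49}{9}.
So a(n) = \frac{14 \left(-6\right)^{n}}{9} + \frac{49 \cdot 3^{n}}{9}.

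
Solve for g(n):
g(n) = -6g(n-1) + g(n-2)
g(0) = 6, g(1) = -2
Characteristic equation: x² + 6x - 1 = 0.
Discriminant Δ = (-6)² + 4·(1) = 40.
Roots r₁,₂ = (-6 ± √40)/2, so r₁ = -3 + \sqrt{10}, r₂ = - \sqrt{10} - 3.
General solution: g(n) = A·r₁^n + B·r₂^n.
From the initial conditions, A + B = 6 and r₁A + r₂B = -2.
Since r₁ - r₂ = √40: A = (-2 - (6)r₂)/√40 = \frac{4 \sqrt{10}}{5} + 3, and B = 6 - A = 3 - \frac{4 \sqrt{10}}{5}.
So g(n) = \left(\frac{4 \sqrt{10}}{5} + 3\right)\left(-3 + \sqrt{10}\right)^n + \left(3 - \frac{4 \sqrt{10}}{5}\right)\left(- \sqrt{10} - 3\right)^n.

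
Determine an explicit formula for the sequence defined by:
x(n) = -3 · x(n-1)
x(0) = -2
Pure geometric recurrence with ratio -3.
By induction x(n) = x(0) · (-3)^n = - 2 \left(-3\right)^{n}.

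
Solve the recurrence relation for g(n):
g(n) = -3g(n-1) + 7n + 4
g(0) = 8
First-order linear with linear forcing.
Homogeneous solution: g_h(n) = A·(-3)^n.
Try particular g_p(n) = pn + q. Substituting:
  pn + q = -3(p(n-1) + q) + 7n + 4.
Matching the n-coefficient: p = -3p + 7 ⇒ p = \frac{7}{4}.
Matching constants: q = 3p - 3q + 4 ⇒ q = \frac{37}{16}.
General: g(n) = A·(-3)^n + \frac{7 n}{4} + \frac{37}{16}.
Apply g(0) = 8: A + \frac{37}{16} = 8 ⇒ A = \frac{91}{16}.
So g(n) = \frac{91 \left(-3\right)^{n}}{16} + \frac{7 n}{4} + \frac{37}{16}.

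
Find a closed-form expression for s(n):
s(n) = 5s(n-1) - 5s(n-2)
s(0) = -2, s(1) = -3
Characteristic equation: x² - 5x + 5 = 0.
Discriminant Δ = (5)² + 4·(-5) = 5.
Roots r₁,₂ = (5 ± √5)/2, so r₁ = \frac{\sqrt{5}}{2} + \frac{5}{2}, r₂ = \frac{5}{2} - \frac{\sqrt{5}}{2}.
General solution: s(n) = A·r₁^n + B·r₂^n.
From the initial conditions, A + B = -2 and r₁A + r₂B = -3.
Since r₁ - r₂ = √5: A = (-3 - (-2)r₂)/√5 = -1 + \frac{2 \sqrt{5}}{5}, and B = -2 - A = -1 - \frac{2 \sqrt{5}}{5}.
So s(n) = \left(-1 + \frac{2 \sqrt{5}}{5}\right)\left(\frac{\sqrt{5}}{2} + \frac{5}{2}\right)^n + \left(-1 - \frac{2 \sqrt{5}}{5}\right)\left(\frac{5}{2} - \frac{\sqrt{5}}{2}\right)^n.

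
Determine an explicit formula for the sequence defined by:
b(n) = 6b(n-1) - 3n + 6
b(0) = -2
First-order linear with linear forcing.
Homogeneous solution: b_h(n) = A·(6)^n.
Try particular b_p(n) = pn + q. Substituting:
  pn + q = 6(p(n-1) + q) - 3n + 6.
Matching the n-coefficient: p = 6p - 3 ⇒ p = \frac{3}{5}.
Matching constants: q = -6p + 6q + 6 ⇒ q = - \frac{12}{25}.
General: b(n) = A·(6)^n + \frac{3 n}{5} - \frac{12}{25}.
Apply b(0) = -2: A - \frac{12}{25} = -2 ⇒ A = - \frac{38}{25}.
So b(n) = - \frac{38 \cdot 6^{n}}{25} + \frac{3 n}{5} - \frac{12}{25}.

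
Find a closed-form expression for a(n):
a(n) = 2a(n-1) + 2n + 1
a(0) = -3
First-order linear with linear forcing.
Homogeneous solution: a_h(n) = A·(2)^n.
Try particular a_p(n) = pn + q. Substituting:
  pn + q = 2(p(n-1) + q) + 2n + 1.
Matching the n-coefficient: p = 2p + 2 ⇒ p = -2.
Matching constants: q = -2p + 2q + 1 ⇒ q = -5.
General: a(n) = A·(2)^n - 2 n - 5.
Apply a(0) = -3: A - 5 = -3 ⇒ A = 2.
So a(n) = 2 \cdot 2^{n} - 2 n - 5.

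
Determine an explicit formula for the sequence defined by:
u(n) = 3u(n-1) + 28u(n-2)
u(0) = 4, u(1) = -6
Characteristic equation: x² - 3x - 28 = 0, which factors as (x - (-4))(x - (7)) = 0.
Roots r₁ = -4, r₂ = 7 (distinct).
General solution: u(n) = A·(-4)^n + B·(7)^n.
From u(0) = 4: A + B = 4.
From u(1) = -6: -4A + 7B = -6.
Solving: A = \frac{34}{11}, B = \frac{10}{11}.
So u(n) = \frac{34 \left(-4\right)^{n}}{11} + \frac{10 \cdot 7^{n}}{11}.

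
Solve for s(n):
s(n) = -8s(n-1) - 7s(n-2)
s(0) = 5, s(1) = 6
Characteristic equation: x² + 8x + 7 = 0, which factors as (x - (-1))(x - (-7)) = 0.
Roots r₁ = -1, r₂ = -7 (distinct).
General solution: s(n) = A·(-1)^n + B·(-7)^n.
From s(0) = 5: A + B = 5.
From s(1) = 6: -A - 7B = 6.
Solving: A = \frac{41}{6}, B = - \frac{11}{6}.
So s(n) = \frac{41 \left(-1\right)^{n}}{6} - \frac{11 \left(-7\right)^{n}}{6}.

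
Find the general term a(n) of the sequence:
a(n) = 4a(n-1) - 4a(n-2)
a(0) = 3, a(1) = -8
Characteristic equation: x² - 4x + 4 = 0, which is (x - (2))².
Repeated root r = 2.
General solution: a(n) = (A + Bn)·(2)^n.
From a(0) = 3: A = 3.
From a(1) = -8: (A + B)·(2) = -8 ⇒ B = -7.
So a(n) = \left(3 - 7 n\right) \cdot (2)^n.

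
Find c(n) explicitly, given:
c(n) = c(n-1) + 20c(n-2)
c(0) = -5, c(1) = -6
Characteristic equation: x² - x - 20 = 0, which factors as (x - (-4))(x - (5)) = 0.
Roots r₁ = -4, r₂ = 5 (distinct).
General solution: c(n) = A·(-4)^n + B·(5)^n.
From c(0) = -5: A + B = -5.
From c(1) = -6: -4A + 5B = -6.
Solving: A = - \frac{19}{9}, B = - \frac{26}{9}.
So c(n) = - \frac{19 \left(-4\right)^{n}}{9} - \frac{26 \cdot 5^{n}}{9}.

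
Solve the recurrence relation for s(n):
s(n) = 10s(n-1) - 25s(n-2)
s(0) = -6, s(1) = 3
Characteristic equation: x² - 10x + 25 = 0, which is (x - (5))².
Repeated root r = 5.
General solution: s(n) = (A + Bn)·(5)^n.
From s(0) = -6: A = -6.
From s(1) = 3: (A + B)·(5) = 3 ⇒ B = \frac{33}{5}.
So s(n) = \left(\frac{33 n}{5} - 6\right) \cdot (5)^n.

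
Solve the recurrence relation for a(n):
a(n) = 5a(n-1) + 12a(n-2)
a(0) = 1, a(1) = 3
Characteristic equation: x² - 5x - 12 = 0.
Discriminant Δ = (5)² + 4·(12) = 73.
Roots r₁,₂ = (5 ± √73)/2, so r₁ = \frac{5}{2} + \frac{\sqrt{73}}{2}, r₂ = \frac{5}{2} - \frac{\sqrt{73}}{2}.
General solution: a(n) = A·r₁^n + B·r₂^n.
From the initial conditions, A + B = 1 and r₁A + r₂B = 3.
Since r₁ - r₂ = √73: A = (3 - (1)r₂)/√73 = \frac{\sqrt{73}}{146} + \frac{1}{2}, and B = 1 - A = \frac{1}{2} - \frac{\sqrt{73}}{146}.
So a(n) = \left(\frac{\sqrt{73}}{146} + \frac{1}{2}\right)\left(\frac{5}{2} + \frac{\sqrt{73}}{2}\right)^n + \left(\frac{1}{2} - \frac{\sqrt{73}}{146}\right)\left(\frac{5}{2} - \frac{\sqrt{73}}{2}\right)^n.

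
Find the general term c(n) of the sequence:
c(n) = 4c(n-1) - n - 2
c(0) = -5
First-order linear with linear forcing.
Homogeneous solution: c_h(n) = A·(4)^n.
Try particular c_p(n) = pn + q. Substituting:
  pn + q = 4(p(n-1) + q) - n - 2.
Matching the n-coefficient: p = 4p - 1 ⇒ p = \frac{1}{3}.
Matching constants: q = -4p + 4q - 2 ⇒ q = \frac{10}{9}.
General: c(n) = A·(4)^n + \frac{n}{3} + \frac{10}{9}.
Apply c(0) = -5: A + \frac{10}{9} = -5 ⇒ A = - \frac{55}{9}.
So c(n) = - \frac{55 \cdot 4^{n}}{9} + \frac{n}{3} + \frac{10}{9}.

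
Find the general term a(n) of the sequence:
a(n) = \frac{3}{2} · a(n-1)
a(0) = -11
Pure geometric recurrence with ratio \frac{3}{2}.
By induction a(n) = a(0) · (\frac{3}{2})^n = - 11 \left(\frac{3}{2}\right)^{n}.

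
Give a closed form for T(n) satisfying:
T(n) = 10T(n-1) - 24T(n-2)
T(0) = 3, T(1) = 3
Characteristic equation: x² - 10x + 24 = 0, which factors as (x - (6))(x - (4)) = 0.
Roots r₁ = 6, r₂ = 4 (distinct).
General solution: T(n) = A·(6)^n + B·(4)^n.
From T(0) = 3: A + B = 3.
From T(1) = 3: 6A + 4B = 3.
Solving: A = - \frac{9}{2}, B = \frac{15}{2}.
So T(n) = \frac{15 \cdot 4^{n}}{2} - \frac{9 \cdot 6^{n}}{2}.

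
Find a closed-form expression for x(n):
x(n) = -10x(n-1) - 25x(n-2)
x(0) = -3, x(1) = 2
Characteristic equation: x² + 10x + 25 = 0, which is (x - (-5))².
Repeated root r = -5.
General solution: x(n) = (A + Bn)·(-5)^n.
From x(0) = -3: A = -3.
From x(1) = 2: (A + B)·(-5) = 2 ⇒ B = \frac{13}{5}.
So x(n) = \left(\frac{13 n}{5} - 3\right) \cdot (-5)^n.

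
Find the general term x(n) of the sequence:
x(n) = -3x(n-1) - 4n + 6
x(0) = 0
First-order linear with linear forcing.
Homogeneous solution: x_h(n) = A·(-3)^n.
Try particular x_p(n) = pn + q. Substituting:
  pn + q = -3(p(n-1) + q) - 4n + 6.
Matching the n-coefficient: p = -3p - 4 ⇒ p = -1.
Matching constants: q = 3p - 3q + 6 ⇒ q = \frac{3}{4}.
General: x(n) = A·(-3)^n - n + \frac{3}{4}.
Apply x(0) = 0: A + \frac{3}{4} = 0 ⇒ A = - \frac{3}{4}.
So x(n) = - \frac{3 \left(-3\right)^{n}}{4} - n + \frac{3}{4}.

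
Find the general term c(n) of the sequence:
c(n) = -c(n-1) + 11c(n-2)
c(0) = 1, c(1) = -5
Characteristic equation: x² + x - 11 = 0.
Discriminant Δ = (-1)² + 4·(11) = 45.
Roots r₁,₂ = (-1 ± √45)/2, so r₁ = - \frac{1}{2} + \frac{3 \sqrt{5}}{2}, r₂ = - \frac{3 \sqrt{5}}{2} - \frac{1}{2}.
General solution: c(n) = A·r₁^n + B·r₂^n.
From the initial conditions, A + B = 1 and r₁A + r₂B = -5.
Since r₁ - r₂ = √45: A = (-5 - (1)r₂)/√45 = \frac{1}{2} - \frac{3 \sqrt{5}}{10}, and B = 1 - A = \frac{1}{2} + \frac{3 \sqrt{5}}{10}.
So c(n) = \left(\frac{1}{2} - \frac{3 \sqrt{5}}{10}\right)\left(- \frac{1}{2} + \frac{3 \sqrt{5}}{2}\right)^n + \left(\frac{1}{2} + \frac{3 \sqrt{5}}{10}\right)\left(- \frac{3 \sqrt{5}}{2} - \frac{1}{2}\right)^n.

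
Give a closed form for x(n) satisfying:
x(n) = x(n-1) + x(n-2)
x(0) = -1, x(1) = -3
Characteristic equation: x² - x - 1 = 0.
Discriminant Δ = (1)² + 4·(1) = 5.
Roots r₁,₂ = (1 ± √5)/2, so r₁ = \frac{1}{2} + \frac{\sqrt{5}}{2}, r₂ = \frac{1}{2} - \frac{\sqrt{5}}{2}.
General solution: x(n) = A·r₁^n + B·r₂^n.
From the initial conditions, A + B = -1 and r₁A + r₂B = -3.
Since r₁ - r₂ = √5: A = (-3 - (-1)r₂)/√5 = - \frac{\sqrt{5}}{2} - \frac{1}{2}, and B = -1 - A = - \frac{1}{2} + \frac{\sqrt{5}}{2}.
So x(n) = \left(- \frac{\sqrt{5}}{2} - \frac{1}{2}\right)\left(\frac{1}{2} + \frac{\sqrt{5}}{2}\right)^n + \left(- \frac{1}{2} + \frac{\sqrt{5}}{2}\right)\left(\frac{1}{2} - \frac{\sqrt{5}}{2}\right)^n.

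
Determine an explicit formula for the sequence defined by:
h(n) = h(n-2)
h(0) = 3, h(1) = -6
Characteristic equation: x² - 1 = 0, which factors as (x - (1))(x - (-1)) = 0.
Roots r₁ = 1, r₂ = -1 (distinct).
General solution: h(n) = A·(1)^n + B·(-1)^n.
From h(0) = 3: A + B = 3.
From h(1) = -6: A - B = -6.
Solving: A = - \frac{3}{2}, B = \frac{9}{2}.
So h(n) = \frac{9 \left(-1\right)^{n}}{2} - \frac{3}{2}.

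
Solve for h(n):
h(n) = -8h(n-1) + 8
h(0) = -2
First-order linear non-homogeneous.
Homogeneous solution: h_h(n) = A·(-8)^n.
Try constant particular solution h_p = K: K = -8K + 8 ⇒ K = \frac{8}{9}.
General: h(n) = A·(-8)^n + \frac{8}{9}.
Apply h(0) = -2: A + \frac{8}{9} = -2 ⇒ A = - \frac{26}{9}.
So h(n) = \frac{8}{9} - \frac{26 \left(-8\right)^{n}}{9}.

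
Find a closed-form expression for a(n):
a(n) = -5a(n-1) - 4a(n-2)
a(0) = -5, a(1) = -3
Characteristic equation: x² + 5x + 4 = 0, which factors as (x - (-1))(x - (-4)) = 0.
Roots r₁ = -1, r₂ = -4 (distinct).
General solution: a(n) = A·(-1)^n + B·(-4)^n.
From a(0) = -5: A + B = -5.
From a(1) = -3: -A - 4B = -3.
Solving: A = - \frac{23}{3}, B = \frac{8}{3}.
So a(n) = - \frac{23 \left(-1\right)^{n}}{3} + \frac{8 \left(-4\right)^{n}}{3}.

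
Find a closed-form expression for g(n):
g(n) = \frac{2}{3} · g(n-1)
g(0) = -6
Pure geometric recurrence with ratio \frac{2}{3}.
By induction g(n) = g(0) · (\frac{2}{3})^n = - 6 \left(\frac{2}{3}\right)^{n}.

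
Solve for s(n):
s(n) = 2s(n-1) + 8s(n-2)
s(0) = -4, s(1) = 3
Characteristic equation: x² - 2x - 8 = 0, which factors as (x - (-2))(x - (4)) = 0.
Roots r₁ = -2, r₂ = 4 (distinct).
General solution: s(n) = A·(-2)^n + B·(4)^n.
From s(0) = -4: A + B = -4.
From s(1) = 3: -2A + 4B = 3.
Solving: A = - \frac{19}{6}, B = - \frac{5}{6}.
So s(n) = - \frac{19 \left(-2\right)^{n}}{6} - \frac{5 \cdot 4^{n}}{6}.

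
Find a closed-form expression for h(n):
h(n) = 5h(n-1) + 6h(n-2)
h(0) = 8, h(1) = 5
Characteristic equation: x² - 5x - 6 = 0, which factors as (x - (6))(x - (-1)) = 0.
Roots r₁ = 6, r₂ = -1 (distinct).
General solution: h(n) = A·(6)^n + B·(-1)^n.
From h(0) = 8: A + B = 8.
From h(1) = 5: 6A - B = 5.
Solving: A = \frac{13}{7}, B = \frac{43}{7}.
So h(n) = \frac{43 \left(-1\right)^{n}}{7} + \frac{13 \cdot 6^{n}}{7}.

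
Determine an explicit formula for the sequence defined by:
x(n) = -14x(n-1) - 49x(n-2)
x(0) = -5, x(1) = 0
Characteristic equation: x² + 14x + 49 = 0, which is (x - (-7))².
Repeated root r = -7.
General solution: x(n) = (A + Bn)·(-7)^n.
From x(0) = -5: A = -5.
From x(1) = 0: (A + B)·(-7) = 0 ⇒ B = 5.
So x(n) = \left(5 n - 5\right) \cdot (-7)^n.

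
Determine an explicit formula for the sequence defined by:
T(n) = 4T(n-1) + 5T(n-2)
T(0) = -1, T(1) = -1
Characteristic equation: x² - 4x - 5 = 0, which factors as (x - (-1))(x - (5)) = 0.
Roots r₁ = -1, r₂ = 5 (distinct).
General solution: T(n) = A·(-1)^n + B·(5)^n.
From T(0) = -1: A + B = -1.
From T(1) = -1: -A + 5B = -1.
Solving: A = - \frac{2}{3}, B = - \frac{1}{3}.
So T(n) = - \frac{2 \left(-1\right)^{n}}{3} - \frac{5^{n}}{3}.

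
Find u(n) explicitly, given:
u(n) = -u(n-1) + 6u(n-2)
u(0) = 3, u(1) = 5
Characteristic equation: x² + x - 6 = 0, which factors as (x - (2))(x - (-3)) = 0.
Roots r₁ = 2, r₂ = -3 (distinct).
General solution: u(n) = A·(2)^n + B·(-3)^n.
From u(0) = 3: A + B = 3.
From u(1) = 5: 2A - 3B = 5.
Solving: A = \frac{14}{5}, B = \frac{1}{5}.
So u(n) = \frac{\left(-3\right)^{n}}{5} + \frac{14 \cdot 2^{n}}{5}.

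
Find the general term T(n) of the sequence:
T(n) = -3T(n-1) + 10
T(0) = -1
First-order linear non-homogeneous.
Homogeneous solution: T_h(n) = A·(-3)^n.
Try constant particular solution T_p = K: K = -3K + 10 ⇒ K = \frac{5}{2}.
General: T(n) = A·(-3)^n + \frac{5}{2}.
Apply T(0) = -1: A + \frac{5}{2} = -1 ⇒ A = - \frac{7}{2}.
So T(n) = \frac{5}{2} - \frac{7 \left(-3\right)^{n}}{2}.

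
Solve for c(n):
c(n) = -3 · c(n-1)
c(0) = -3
Pure geometric recurrence with ratio -3.
By induction c(n) = c(0) · (-3)^n = - 3 \left(-3\right)^{n}.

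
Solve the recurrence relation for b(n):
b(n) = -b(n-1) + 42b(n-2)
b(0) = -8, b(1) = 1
Characteristic equation: x² + x - 42 = 0, which factors as (x - (-7))(x - (6)) = 0.
Roots r₁ = -7, r₂ = 6 (distinct).
General solution: b(n) = A·(-7)^n + B·(6)^n.
From b(0) = -8: A + B = -8.
From b(1) = 1: -7A + 6B = 1.
Solving: A = - \frac{49}{13}, B = - \frac{55}{13}.
So b(n) = - \frac{49 \left(-7\right)^{n}}{13} - \frac{55 \cdot 6^{n}}{13}.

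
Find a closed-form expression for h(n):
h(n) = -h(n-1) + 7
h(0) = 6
First-order linear non-homogeneous.
Homogeneous solution: h_h(n) = A·(-1)^n.
Try constant particular solution h_p = K: K = -K + 7 ⇒ K = \frac{7}{2}.
General: h(n) = A·(-1)^n + \frac{7}{2}.
Apply h(0) = 6: A + \frac{7}{2} = 6 ⇒ A = \frac{5}{2}.
So h(n) = \frac{5 \left(-1\right)^{n}}{2} + \frac{7}{2}.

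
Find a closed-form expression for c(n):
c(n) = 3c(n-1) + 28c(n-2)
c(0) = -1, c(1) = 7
Characteristic equation: x² - 3x - 28 = 0, which factors as (x - (-4))(x - (7)) = 0.
Roots r₁ = -4, r₂ = 7 (distinct).
General solution: c(n) = A·(-4)^n + B·(7)^n.
From c(0) = -1: A + B = -1.
From c(1) = 7: -4A + 7B = 7.
Solving: A = - \frac{14}{11}, B = \frac{3}{11}.
So c(n) = - \frac{14 \left(-4\right)^{n}}{11} + \frac{3 \cdot 7^{n}}{11}.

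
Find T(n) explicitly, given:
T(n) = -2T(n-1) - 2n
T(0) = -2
First-order linear with linear forcing.
Homogeneous solution: T_h(n) = A·(-2)^n.
Try particular T_p(n) = pn + q. Substituting:
  pn + q = -2(p(n-1) + q) - 2n.
Matching the n-coefficient: p = -2p - 2 ⇒ p = - \frac{2}{3}.
Matching constants: q = 2p - 2q ⇒ q = - \frac{4}{9}.
General: T(n) = A·(-2)^n - \frac{2 n}{3} - \frac{4}{9}.
Apply T(0) = -2: A - \frac{4}{9} = -2 ⇒ A = - \frac{14}{9}.
So T(n) = - \frac{14 \left(-2\right)^{n}}{9} - \frac{2 n}{3} - \frac{4}{9}.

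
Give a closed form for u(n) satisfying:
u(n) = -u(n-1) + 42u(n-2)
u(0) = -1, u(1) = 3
Characteristic equation: x² + x - 42 = 0, which factors as (x - (-7))(x - (6)) = 0.
Roots r₁ = -7, r₂ = 6 (distinct).
General solution: u(n) = A·(-7)^n + B·(6)^n.
From u(0) = -1: A + B = -1.
From u(1) = 3: -7A + 6B = 3.
Solving: A = - \frac{9}{13}, B = - \frac{4}{13}.
So u(n) = - \frac{9 \left(-7\right)^{n}}{13} - \frac{4 \cdot 6^{n}}{13}.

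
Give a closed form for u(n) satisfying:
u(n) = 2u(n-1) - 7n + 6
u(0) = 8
First-order linear with linear forcing.
Homogeneous solution: u_h(n) = A·(2)^n.
Try particular u_p(n) = pn + q. Substituting:
  pn + q = 2(p(n-1) + q) - 7n + 6.
Matching the n-coefficient: p = 2p - 7 ⇒ p = 7.
Matching constants: q = -2p + 2q + 6 ⇒ q = 8.
General: u(n) = A·(2)^n + 7 n + 8.
Apply u(0) = 8: A + 8 = 8 ⇒ A = 0.
So u(n) = 7 n + 8.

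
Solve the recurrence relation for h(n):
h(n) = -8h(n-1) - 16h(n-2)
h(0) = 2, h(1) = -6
Characteristic equation: x² + 8x + 16 = 0, which is (x - (-4))².
Repeated root r = -4.
General solution: h(n) = (A + Bn)·(-4)^n.
From h(0) = 2: A = 2.
From h(1) = -6: (A + B)·(-4) = -6 ⇒ B = - \frac{1}{2}.
So h(n) = \left(2 - \frac{n}{2}\right) \cdot (-4)^n.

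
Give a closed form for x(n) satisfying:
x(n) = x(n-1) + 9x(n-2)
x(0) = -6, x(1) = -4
Characteristic equation: x² - x - 9 = 0.
Discriminant Δ = (1)² + 4·(9) = 37.
Roots r₁,₂ = (1 ± √37)/2, so r₁ = \frac{1}{2} + \frac{\sqrt{37}}{2}, r₂ = \frac{1}{2} - \frac{\sqrt{37}}{2}.
General solution: x(n) = A·r₁^n + B·r₂^n.
From the initial conditions, A + B = -6 and r₁A + r₂B = -4.
Since r₁ - r₂ = √37: A = (-4 - (-6)r₂)/√37 = -3 - \frac{\sqrt{37}}{37}, and B = -6 - A = -3 + \frac{\sqrt{37}}{37}.
So x(n) = \left(-3 - \frac{\sqrt{37}}{37}\right)\left(\frac{1}{2} + \frac{\sqrt{37}}{2}\right)^n + \left(-3 + \frac{\sqrt{37}}{37}\right)\left(\frac{1}{2} - \frac{\sqrt{37}}{2}\right)^n.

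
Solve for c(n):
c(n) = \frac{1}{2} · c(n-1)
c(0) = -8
Pure geometric recurrence with ratio \frac{1}{2}.
By induction c(n) = c(0) · (\frac{1}{2})^n = - 8 \cdot 2^{- n}.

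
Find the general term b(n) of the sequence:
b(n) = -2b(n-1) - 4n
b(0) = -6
First-order linear with linear forcing.
Homogeneous solution: b_h(n) = A·(-2)^n.
Try particular b_p(n) = pn + q. Substituting:
  pn + q = -2(p(n-1) + q) - 4n.
Matching the n-coefficient: p = -2p - 4 ⇒ p = - \frac{4}{3}.
Matching constants: q = 2p - 2q ⇒ q = - \frac{8}{9}.
General: b(n) = A·(-2)^n - \frac{4 n}{3} - \frac{8}{9}.
Apply b(0) = -6: A - \frac{8}{9} = -6 ⇒ A = - \frac{46}{9}.
So b(n) = - \frac{46 \left(-2\right)^{n}}{9} - \frac{4 n}{3} - \frac{8}{9}.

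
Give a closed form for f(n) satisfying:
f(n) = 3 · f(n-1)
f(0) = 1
Pure geometric recurrence with ratio 3.
By induction f(n) = f(0) · (3)^n = 3^{n}.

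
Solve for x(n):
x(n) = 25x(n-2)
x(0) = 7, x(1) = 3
Characteristic equation: x² - 25 = 0, which factors as (x - (5))(x - (-5)) = 0.
Roots r₁ = 5, r₂ = -5 (distinct).
General solution: x(n) = A·(5)^n + B·(-5)^n.
From x(0) = 7: A + B = 7.
From x(1) = 3: 5A - 5B = 3.
Solving: A = \frac{19}{5}, B = \frac{16}{5}.
So x(n) = \frac{16 \left(-5\right)^{n}}{5} + \frac{19 \cdot 5^{n}}{5}.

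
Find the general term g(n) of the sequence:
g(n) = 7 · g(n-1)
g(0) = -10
Pure geometric recurrence with ratio 7.
By induction g(n) = g(0) · (7)^n = - 10 \cdot 7^{n}.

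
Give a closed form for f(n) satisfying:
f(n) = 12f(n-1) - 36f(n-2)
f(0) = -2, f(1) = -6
Characteristic equation: x² - 12x + 36 = 0, which is (x - (6))².
Repeated root r = 6.
General solution: f(n) = (A + Bn)·(6)^n.
From f(0) = -2: A = -2.
From f(1) = -6: (A + B)·(6) = -6 ⇒ B = 1.
So f(n) = \left(n - 2\right) \cdot (6)^n.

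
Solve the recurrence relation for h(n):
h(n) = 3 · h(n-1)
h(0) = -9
Pure geometric recurrence with ratio 3.
By induction h(n) = h(0) · (3)^n = - 9 \cdot 3^{n}.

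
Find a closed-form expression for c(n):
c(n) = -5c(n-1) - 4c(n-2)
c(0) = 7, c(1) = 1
Characteristic equation: x² + 5x + 4 = 0, which factors as (x - (-1))(x - (-4)) = 0.
Roots r₁ = -1, r₂ = -4 (distinct).
General solution: c(n) = A·(-1)^n + B·(-4)^n.
From c(0) = 7: A + B = 7.
From c(1) = 1: -A - 4B = 1.
Solving: A = \frac{29}{3}, B = - \frac{8}{3}.
So c(n) = \frac{29 \left(-1\right)^{n}}{3} - \frac{8 \left(-4\right)^{n}}{3}.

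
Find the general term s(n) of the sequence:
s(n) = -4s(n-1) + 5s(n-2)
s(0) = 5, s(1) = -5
Characteristic equation: x² + 4x - 5 = 0, which factors as (x - (-5))(x - (1)) = 0.
Roots r₁ = -5, r₂ = 1 (distinct).
General solution: s(n) = A·(-5)^n + B·(1)^n.
From s(0) = 5: A + B = 5.
From s(1) = -5: -5A + B = -5.
Solving: A = \frac{5}{3}, B = \frac{10}{3}.
So s(n) = \frac{5 \left(-5\right)^{n}}{3} + \frac{10}{3}.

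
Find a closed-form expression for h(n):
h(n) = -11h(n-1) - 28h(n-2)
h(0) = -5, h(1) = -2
Characteristic equation: x² + 11x + 28 = 0, which factors as (x - (-7))(x - (-4)) = 0.
Roots r₁ = -7, r₂ = -4 (distinct).
General solution: h(n) = A·(-7)^n + B·(-4)^n.
From h(0) = -5: A + B = -5.
From h(1) = -2: -7A - 4B = -2.
Solving: A = \frac{22}{3}, B = - \frac{37}{3}.
So h(n) = - \frac{37 \left(-4\right)^{n}}{3} + \frac{22 \left(-7\right)^{n}}{3}.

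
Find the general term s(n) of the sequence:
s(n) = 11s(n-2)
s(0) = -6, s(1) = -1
Characteristic equation: x² - 11 = 0.
Discriminant Δ = (0)² + 4·(11) = 44.
Roots r₁,₂ = (0 ± √44)/2, so r₁ = \sqrt{11}, r₂ = - \sqrt{11}.
General solution: s(n) = A·r₁^n + B·r₂^n.
From the initial conditions, A + B = -6 and r₁A + r₂B = -1.
Since r₁ - r₂ = √44: A = (-1 - (-6)r₂)/√44 = -3 - \frac{\sqrt{11}}{22}, and B = -6 - A = -3 + \frac{\sqrt{11}}{22}.
So s(n) = \left(-3 - \frac{\sqrt{11}}{22}\right)\left(\sqrt{11}\right)^n + \left(-3 + \frac{\sqrt{11}}{22}\right)\left(- \sqrt{11}\right)^n.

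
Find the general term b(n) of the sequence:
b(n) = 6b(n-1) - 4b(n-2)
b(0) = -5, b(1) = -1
Characteristic equation: x² - 6x + 4 = 0.
Discriminant Δ = (6)² + 4·(-4) = 20.
Roots r₁,₂ = (6 ± √20)/2, so r₁ = \sqrt{5} + 3, r₂ = 3 - \sqrt{5}.
General solution: b(n) = A·r₁^n + B·r₂^n.
From the initial conditions, A + B = -5 and r₁A + r₂B = -1.
Since r₁ - r₂ = √20: A = (-1 - (-5)r₂)/√20 = - \frac{5}{2} + \frac{7 \sqrt{5}}{5}, and B = -5 - A = - \frac{7 \sqrt{5}}{5} - \frac{5}{2}.
So b(n) = \left(- \frac{5}{2} + \frac{7 \sqrt{5}}{5}\right)\left(\sqrt{5} + 3\right)^n + \left(- \frac{7 \sqrt{5}}{5} - \frac{5}{2}\right)\left(3 - \sqrt{5}\right)^n.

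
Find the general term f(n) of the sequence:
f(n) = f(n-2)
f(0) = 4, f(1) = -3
Characteristic equation: x² - 1 = 0, which factors as (x - (1))(x - (-1)) = 0.
Roots r₁ = 1, r₂ = -1 (distinct).
General solution: f(n) = A·(1)^n + B·(-1)^n.
From f(0) = 4: A + B = 4.
From f(1) = -3: A - B = -3.
Solving: A = \frac{1}{2}, B = \frac{7}{2}.
So f(n) = \frac{7 \left(-1\right)^{n}}{2} + \frac{1}{2}.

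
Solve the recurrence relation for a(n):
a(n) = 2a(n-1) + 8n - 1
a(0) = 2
First-order linear with linear forcing.
Homogeneous solution: a_h(n) = A·(2)^n.
Try particular a_p(n) = pn + q. Substituting:
  pn + q = 2(p(n-1) + q) + 8n - 1.
Matching the n-coefficient: p = 2p + 8 ⇒ p = -8.
Matching constants: q = -2p + 2q - 1 ⇒ q = -15.
General: a(n) = A·(2)^n - 8 n - 15.
Apply a(0) = 2: A - 15 = 2 ⇒ A = 17.
So a(n) = 17 \cdot 2^{n} - 8 n - 15.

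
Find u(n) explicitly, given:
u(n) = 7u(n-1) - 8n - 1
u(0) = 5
First-order linear with linear forcing.
Homogeneous solution: u_h(n) = A·(7)^n.
Try particular u_p(n) = pn + q. Substituting:
  pn + q = 7(p(n-1) + q) - 8n - 1.
Matching the n-coefficient: p = 7p - 8 ⇒ p = \frac{4}{3}.
Matching constants: q = -7p + 7q - 1 ⇒ q = \frac{31}{18}.
General: u(n) = A·(7)^n + \frac{4 n}{3} + \frac{31}{18}.
Apply u(0) = 5: A + \frac{31}{18} = 5 ⇒ A = \frac{59}{18}.
So u(n) = \frac{59 \cdot 7^{n}}{18} + \frac{4 n}{3} + \frac{31}{18}.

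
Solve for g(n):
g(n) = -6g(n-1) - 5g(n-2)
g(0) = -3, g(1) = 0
Characteristic equation: x² + 6x + 5 = 0, which factors as (x - (-5))(x - (-1)) = 0.
Roots r₁ = -5, r₂ = -1 (distinct).
General solution: g(n) = A·(-5)^n + B·(-1)^n.
From g(0) = -3: A + B = -3.
From g(1) = 0: -5A - B = 0.
Solving: A = \frac{3}{4}, B = - \frac{15}{4}.
So g(n) = - \frac{15 \left(-1\right)^{n}}{4} + \frac{3 \left(-5\right)^{n}}{4}.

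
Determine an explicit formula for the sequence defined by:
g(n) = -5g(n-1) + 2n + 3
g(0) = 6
First-order linear with linear forcing.
Homogeneous solution: g_h(n) = A·(-5)^n.
Try particular g_p(n) = pn + q. Substituting:
  pn + q = -5(p(n-1) + q) + 2n + 3.
Matching the n-coefficient: p = -5p + 2 ⇒ p = \frac{1}{3}.
Matching constants: q = 5p - 5q + 3 ⇒ q = \frac{7}{9}.
General: g(n) = A·(-5)^n + \frac{n}{3} + \frac{7}{9}.
Apply g(0) = 6: A + \frac{7}{9} = 6 ⇒ A = \frac{47}{9}.
So g(n) = \frac{47 \left(-5\right)^{n}}{9} + \frac{n}{3} + \frac{7}{9}.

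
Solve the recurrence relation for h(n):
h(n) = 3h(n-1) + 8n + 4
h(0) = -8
First-order linear with linear forcing.
Homogeneous solution: h_h(n) = A·(3)^n.
Try particular h_p(n) = pn + q. Substituting:
  pn + q = 3(p(n-1) + q) + 8n + 4.
Matching the n-coefficient: p = 3p + 8 ⇒ p = -4.
Matching constants: q = -3p + 3q + 4 ⇒ q = -8.
General: h(n) = A·(3)^n - 4 n - 8.
Apply h(0) = -8: A - 8 = -8 ⇒ A = 0.
So h(n) = - 4 n - 8.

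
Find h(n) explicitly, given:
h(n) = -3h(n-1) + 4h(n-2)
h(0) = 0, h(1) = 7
Characteristic equation: x² + 3x - 4 = 0, which factors as (x - (-4))(x - (1)) = 0.
Roots r₁ = -4, r₂ = 1 (distinct).
General solution: h(n) = A·(-4)^n + B·(1)^n.
From h(0) = 0: A + B = 0.
From h(1) = 7: -4A + B = 7.
Solving: A = - \frac{7}{5}, B = \frac{7}{5}.
So h(n) = \frac{7}{5} - \frac{7 \left(-4\right)^{n}}{5}.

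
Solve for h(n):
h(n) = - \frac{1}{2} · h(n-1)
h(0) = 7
Pure geometric recurrence with ratio - \frac{1}{2}.
By induction h(n) = h(0) · (- \frac{1}{2})^n = 7 \left(- \frac{1}{2}\right)^{n}.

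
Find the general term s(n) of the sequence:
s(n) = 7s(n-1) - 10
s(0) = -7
First-order linear non-homogeneous.
Homogeneous solution: s_h(n) = A·(7)^n.
Try constant particular solution s_p = K: K = 7K - 10 ⇒ K = \frac{5}{3}.
General: s(n) = A·(7)^n + \frac{5}{3}.
Apply s(0) = -7: A + \frac{5}{3} = -7 ⇒ A = - \frac{26}{3}.
So s(n) = \frac{5}{3} - \frac{26 \cdot 7^{n}}{3}.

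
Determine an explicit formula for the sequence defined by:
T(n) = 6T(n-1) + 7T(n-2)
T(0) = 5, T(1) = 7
Characteristic equation: x² - 6x - 7 = 0, which factors as (x - (7))(x - (-1)) = 0.
Roots r₁ = 7, r₂ = -1 (distinct).
General solution: T(n) = A·(7)^n + B·(-1)^n.
From T(0) = 5: A + B = 5.
From T(1) = 7: 7A - B = 7.
Solving: A = \frac{3}{2}, B = \frac{7}{2}.
So T(n) = \frac{7 \left(-1\right)^{n}}{2} + \frac{3 \cdot 7^{n}}{2}.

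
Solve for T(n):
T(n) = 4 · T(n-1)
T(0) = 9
Pure geometric recurrence with ratio 4.
By induction T(n) = T(0) · (4)^n = 9 \cdot 4^{n}.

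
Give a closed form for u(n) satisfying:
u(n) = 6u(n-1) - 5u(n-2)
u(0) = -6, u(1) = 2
Characteristic equation: x² - 6x + 5 = 0, which factors as (x - (1))(x - (5)) = 0.
Roots r₁ = 1, r₂ = 5 (distinct).
General solution: u(n) = A·(1)^n + B·(5)^n.
From u(0) = -6: A + B = -6.
From u(1) = 2: A + 5B = 2.
Solving: A = -8, B = 2.
So u(n) = 2 \cdot 5^{n} - 8.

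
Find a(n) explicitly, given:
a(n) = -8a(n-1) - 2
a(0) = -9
First-order linear non-homogeneous.
Homogeneous solution: a_h(n) = A·(-8)^n.
Try constant particular solution a_p = K: K = -8K - 2 ⇒ K = - \frac{2}{9}.
General: a(n) = A·(-8)^n - \frac{2}{9}.
Apply a(0) = -9: A - \frac{2}{9} = -9 ⇒ A = - \frac{79}{9}.
So a(n) = - \frac{79 \left(-8\right)^{n}}{9} - \frac{2}{9}.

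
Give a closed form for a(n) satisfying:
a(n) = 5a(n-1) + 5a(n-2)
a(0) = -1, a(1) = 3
Characteristic equation: x² - 5x - 5 = 0.
Discriminant Δ = (5)² + 4·(5) = 45.
Roots r₁,₂ = (5 ± √45)/2, so r₁ = \frac{5}{2} + \frac{3 \sqrt{5}}{2}, r₂ = \frac{5}{2} - \frac{3 \sqrt{5}}{2}.
General solution: a(n) = A·r₁^n + B·r₂^n.
From the initial conditions, A + B = -1 and r₁A + r₂B = 3.
Since r₁ - r₂ = √45: A = (3 - (-1)r₂)/√45 = - \frac{1}{2} + \frac{11 \sqrt{5}}{30}, and B = -1 - A = - \frac{11 \sqrt{5}}{30} - \frac{1}{2}.
So a(n) = \left(- \frac{1}{2} + \frac{11 \sqrt{5}}{30}\right)\left(\frac{5}{2} + \frac{3 \sqrt{5}}{2}\right)^n + \left(- \frac{11 \sqrt{5}}{30} - \frac{1}{2}\right)\left(\frac{5}{2} - \frac{3 \sqrt{5}}{2}\right)^n.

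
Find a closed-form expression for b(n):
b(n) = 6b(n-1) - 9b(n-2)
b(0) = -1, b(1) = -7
Characteristic equation: x² - 6x + 9 = 0, which is (x - (3))².
Repeated root r = 3.
General solution: b(n) = (A + Bn)·(3)^n.
From b(0) = -1: A = -1.
From b(1) = -7: (A + B)·(3) = -7 ⇒ B = - \frac{4}{3}.
So b(n) = \left(- \frac{4 n}{3} - 1\right) \cdot (3)^n.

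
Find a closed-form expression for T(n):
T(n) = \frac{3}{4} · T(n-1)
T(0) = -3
Pure geometric recurrence with ratio \frac{3}{4}.
By induction T(n) = T(0) · (\frac{3}{4})^n = - 3 \left(\frac{3}{4}\right)^{n}.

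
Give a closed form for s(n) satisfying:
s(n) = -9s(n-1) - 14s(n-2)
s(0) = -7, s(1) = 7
Characteristic equation: x² + 9x + 14 = 0, which factors as (x - (-7))(x - (-2)) = 0.
Roots r₁ = -7, r₂ = -2 (distinct).
General solution: s(n) = A·(-7)^n + B·(-2)^n.
From s(0) = -7: A + B = -7.
From s(1) = 7: -7A - 2B = 7.
Solving: A = \frac{7}{5}, B = - \frac{42}{5}.
So s(n) = - \frac{42 \left(-2\right)^{n}}{5} + \frac{7 \left(-7\right)^{n}}{5}.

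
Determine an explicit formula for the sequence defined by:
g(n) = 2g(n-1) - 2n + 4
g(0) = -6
First-order linear with linear forcing.
Homogeneous solution: g_h(n) = A·(2)^n.
Try particular g_p(n) = pn + q. Substituting:
  pn + q = 2(p(n-1) + q) - 2n + 4.
Matching the n-coefficient: p = 2p - 2 ⇒ p = 2.
Matching constants: q = -2p + 2q + 4 ⇒ q = 0.
General: g(n) = A·(2)^n + 2 n + 0.
Apply g(0) = -6: A + 0 = -6 ⇒ A = -6.
So g(n) = - 6 \cdot 2^{n} + 2 n.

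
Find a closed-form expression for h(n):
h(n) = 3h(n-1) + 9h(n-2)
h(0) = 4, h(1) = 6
Characteristic equation: x² - 3x - 9 = 0.
Discriminant Δ = (3)² + 4·(9) = 45.
Roots r₁,₂ = (3 ± √45)/2, so r₁ = \frac{3}{2} + \frac{3 \sqrt{5}}{2}, r₂ = \frac{3}{2} - \frac{3 \sqrt{5}}{2}.
General solution: h(n) = A·r₁^n + B·r₂^n.
From the initial conditions, A + B = 4 and r₁A + r₂B = 6.
Since r₁ - r₂ = √45: A = (6 - (4)r₂)/√45 = 2, and B = 4 - A = 2.
So h(n) = \left(2\right)\left(\frac{3}{2} + \frac{3 \sqrt{5}}{2}\right)^n + \left(2\right)\left(\frac{3}{2} - \frac{3 \sqrt{5}}{2}\right)^n.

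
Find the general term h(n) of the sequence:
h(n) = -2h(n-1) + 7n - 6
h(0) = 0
First-order linear with linear forcing.
Homogeneous solution: h_h(n) = A·(-2)^n.
Try particular h_p(n) = pn + q. Substituting:
  pn + q = -2(p(n-1) + q) + 7n - 6.
Matching the n-coefficient: p = -2p + 7 ⇒ p = \frac{7}{3}.
Matching constants: q = 2p - 2q - 6 ⇒ q = - \frac{4}{9}.
General: h(n) = A·(-2)^n + \frac{7 n}{3} - \frac{4}{9}.
Apply h(0) = 0: A - \frac{4}{9} = 0 ⇒ A = \frac{4}{9}.
So h(n) = \frac{4 \left(-2\right)^{n}}{9} + \frac{7 n}{3} - \frac{4}{9}.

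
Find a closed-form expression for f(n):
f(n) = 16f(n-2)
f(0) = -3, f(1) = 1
Characteristic equation: x² - 16 = 0, which factors as (x - (4))(x - (-4)) = 0.
Roots r₁ = 4, r₂ = -4 (distinct).
General solution: f(n) = A·(4)^n + B·(-4)^n.
From f(0) = -3: A + B = -3.
From f(1) = 1: 4A - 4B = 1.
Solving: A = - \frac{11}{8}, B = - \frac{13}{8}.
So f(n) = - \frac{13 \left(-4\right)^{n}}{8} - \frac{11 \cdot 4^{n}}{8}.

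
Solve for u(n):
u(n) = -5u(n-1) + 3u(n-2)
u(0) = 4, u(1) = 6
Characteristic equation: x² + 5x - 3 = 0.
Discriminant Δ = (-5)² + 4·(3) = 37.
Roots r₁,₂ = (-5 ± √37)/2, so r₁ = - \frac{5}{2} + \frac{\sqrt{37}}{2}, r₂ = - \frac{\sqrt{37}}{2} - \frac{5}{2}.
General solution: u(n) = A·r₁^n + B·r₂^n.
From the initial conditions, A + B = 4 and r₁A + r₂B = 6.
Since r₁ - r₂ = √37: A = (6 - (4)r₂)/√37 = 2 + \frac{16 \sqrt{37}}{37}, and B = 4 - A = 2 - \frac{16 \sqrt{37}}{37}.
So u(n) = \left(2 + \frac{16 \sqrt{37}}{37}\right)\left(- \frac{5}{2} + \frac{\sqrt{37}}{2}\right)^n + \left(2 - \frac{16 \sqrt{37}}{37}\right)\left(- \frac{\sqrt{37}}{2} - \frac{5}{2}\right)^n.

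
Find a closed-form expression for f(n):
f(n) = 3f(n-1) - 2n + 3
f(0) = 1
First-order linear with linear forcing.
Homogeneous solution: f_h(n) = A·(3)^n.
Try particular f_p(n) = pn + q. Substituting:
  pn + q = 3(p(n-1) + q) - 2n + 3.
Matching the n-coefficient: p = 3p - 2 ⇒ p = 1.
Matching constants: q = -3p + 3q + 3 ⇒ q = 0.
General: f(n) = A·(3)^n + n + 0.
Apply f(0) = 1: A + 0 = 1 ⇒ A = 1.
So f(n) = 3^{n} + n.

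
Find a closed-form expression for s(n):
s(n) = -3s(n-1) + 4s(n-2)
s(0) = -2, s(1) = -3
Characteristic equation: x² + 3x - 4 = 0, which factors as (x - (1))(x - (-4)) = 0.
Roots r₁ = 1, r₂ = -4 (distinct).
General solution: s(n) = A·(1)^n + B·(-4)^n.
From s(0) = -2: A + B = -2.
From s(1) = -3: A - 4B = -3.
Solving: A = - \frac{11}{5}, B = \frac{1}{5}.
So s(n) = \frac{\left(-4\right)^{n}}{5} - \frac{11}{5}.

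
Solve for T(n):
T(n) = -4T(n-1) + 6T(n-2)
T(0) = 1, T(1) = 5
Characteristic equation: x² + 4x - 6 = 0.
Discriminant Δ = (-4)² + 4·(6) = 40.
Roots r₁,₂ = (-4 ± √40)/2, so r₁ = -2 + \sqrt{10}, r₂ = - \sqrt{10} - 2.
General solution: T(n) = A·r₁^n + B·r₂^n.
From the initial conditions, A + B = 1 and r₁A + r₂B = 5.
Since r₁ - r₂ = √40: A = (5 - (1)r₂)/√40 = \frac{1}{2} + \frac{7 \sqrt{10}}{20}, and B = 1 - A = \frac{1}{2} - \frac{7 \sqrt{10}}{20}.
So T(n) = \left(\frac{1}{2} + \frac{7 \sqrt{10}}{20}\right)\left(-2 + \sqrt{10}\right)^n + \left(\frac{1}{2} - \frac{7 \sqrt{10}}{20}\right)\left(- \sqrt{10} - 2\right)^n.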